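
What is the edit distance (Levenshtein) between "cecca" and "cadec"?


Computing edit distance: "cecca" -> "cadec"
DP table:
           c    a    d    e    c
      0    1    2    3    4    5
  c   1    0    1    2    3    4
  e   2    1    1    2    2    3
  c   3    2    2    2    3    2
  c   4    3    3    3    3    3
  a   5    4    3    4    4    4
Edit distance = dp[5][5] = 4

4


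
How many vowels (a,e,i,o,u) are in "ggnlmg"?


Input: ggnlmg
Checking each character:
  'g' at position 0: consonant
  'g' at position 1: consonant
  'n' at position 2: consonant
  'l' at position 3: consonant
  'm' at position 4: consonant
  'g' at position 5: consonant
Total vowels: 0

0


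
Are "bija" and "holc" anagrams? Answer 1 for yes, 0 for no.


Strings: "bija", "holc"
Sorted first:  abij
Sorted second: chlo
Differ at position 0: 'a' vs 'c' => not anagrams

0


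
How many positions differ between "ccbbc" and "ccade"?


Comparing "ccbbc" and "ccade" position by position:
  Position 0: 'c' vs 'c' => same
  Position 1: 'c' vs 'c' => same
  Position 2: 'b' vs 'a' => DIFFER
  Position 3: 'b' vs 'd' => DIFFER
  Position 4: 'c' vs 'e' => DIFFER
Positions that differ: 3

3


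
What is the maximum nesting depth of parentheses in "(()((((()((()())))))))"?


Input: "(()((((()((()())))))))"
Tracking depth:
  Position 0 '(': depth becomes 1
  Position 1 '(': depth becomes 2
  Position 2 ')': depth becomes 1
  Position 3 '(': depth becomes 2
  Position 4 '(': depth becomes 3
  Position 5 '(': depth becomes 4
  Position 6 '(': depth becomes 5
  Position 7 '(': depth becomes 6
  Position 8 ')': depth becomes 5
  Position 9 '(': depth becomes 6
  Position 10 '(': depth becomes 7
  Position 11 '(': depth becomes 8
  Position 12 ')': depth becomes 7
  Position 13 '(': depth becomes 8
  Position 14 ')': depth becomes 7
  Position 15 ')': depth becomes 6
  Position 16 ')': depth becomes 5
  Position 17 ')': depth becomes 4
  Position 18 ')': depth becomes 3
  Position 19 ')': depth becomes 2
  Position 20 ')': depth becomes 1
  Position 21 ')': depth becomes 0
Maximum depth reached: 8

8


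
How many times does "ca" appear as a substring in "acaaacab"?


Searching for "ca" in "acaaacab"
Scanning each position:
  Position 0: "ac" => no
  Position 1: "ca" => MATCH
  Position 2: "aa" => no
  Position 3: "aa" => no
  Position 4: "ac" => no
  Position 5: "ca" => MATCH
  Position 6: "ab" => no
Total occurrences: 2

2


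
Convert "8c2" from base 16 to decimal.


Input: "8c2" in base 16
Positional expansion:
  Digit '8' (value 8) x 16^2 = 2048
  Digit 'c' (value 12) x 16^1 = 192
  Digit '2' (value 2) x 16^0 = 2
Sum = 2242

2242


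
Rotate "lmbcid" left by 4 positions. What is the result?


Input: "lmbcid", rotate left by 4
First 4 characters: "lmbc"
Remaining characters: "id"
Concatenate remaining + first: "id" + "lmbc" = "idlmbc"

idlmbc


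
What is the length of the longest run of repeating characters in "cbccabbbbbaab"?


Input: "cbccabbbbbaab"
Scanning for longest run:
  Position 1 ('b'): new char, reset run to 1
  Position 2 ('c'): new char, reset run to 1
  Position 3 ('c'): continues run of 'c', length=2
  Position 4 ('a'): new char, reset run to 1
  Position 5 ('b'): new char, reset run to 1
  Position 6 ('b'): continues run of 'b', length=2
  Position 7 ('b'): continues run of 'b', length=3
  Position 8 ('b'): continues run of 'b', length=4
  Position 9 ('b'): continues run of 'b', length=5
  Position 10 ('a'): new char, reset run to 1
  Position 11 ('a'): continues run of 'a', length=2
  Position 12 ('b'): new char, reset run to 1
Longest run: 'b' with length 5

5


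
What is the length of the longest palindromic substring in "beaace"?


Input: "beaace"
Checking substrings for palindromes:
  [2:4] "aa" (len 2) => palindrome
Longest palindromic substring: "aa" with length 2

2


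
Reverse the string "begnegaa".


Input: begnegaa
Reading characters right to left:
  Position 7: 'a'
  Position 6: 'a'
  Position 5: 'g'
  Position 4: 'e'
  Position 3: 'n'
  Position 2: 'g'
  Position 1: 'e'
  Position 0: 'b'
Reversed: aagengeb

aagengeb


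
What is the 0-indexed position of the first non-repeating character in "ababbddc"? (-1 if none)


Input: ababbddc
Character frequencies:
  'a': 2
  'b': 3
  'c': 1
  'd': 2
Scanning left to right for freq == 1:
  Position 0 ('a'): freq=2, skip
  Position 1 ('b'): freq=3, skip
  Position 2 ('a'): freq=2, skip
  Position 3 ('b'): freq=3, skip
  Position 4 ('b'): freq=3, skip
  Position 5 ('d'): freq=2, skip
  Position 6 ('d'): freq=2, skip
  Position 7 ('c'): unique! => answer = 7

7


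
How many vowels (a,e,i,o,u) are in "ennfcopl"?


Input: ennfcopl
Checking each character:
  'e' at position 0: vowel (running total: 1)
  'n' at position 1: consonant
  'n' at position 2: consonant
  'f' at position 3: consonant
  'c' at position 4: consonant
  'o' at position 5: vowel (running total: 2)
  'p' at position 6: consonant
  'l' at position 7: consonant
Total vowels: 2

2


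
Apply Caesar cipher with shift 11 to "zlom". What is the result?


Caesar cipher: shift "zlom" by 11
  'z' (pos 25) + 11 = pos 10 = 'k'
  'l' (pos 11) + 11 = pos 22 = 'w'
  'o' (pos 14) + 11 = pos 25 = 'z'
  'm' (pos 12) + 11 = pos 23 = 'x'
Result: kwzx

kwzx


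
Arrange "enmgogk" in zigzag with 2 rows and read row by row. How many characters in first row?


Zigzag "enmgogk" into 2 rows:
Placing characters:
  'e' => row 0
  'n' => row 1
  'm' => row 0
  'g' => row 1
  'o' => row 0
  'g' => row 1
  'k' => row 0
Rows:
  Row 0: "emok"
  Row 1: "ngg"
First row length: 4

4


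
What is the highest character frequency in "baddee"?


Input: baddee
Character counts:
  'a': 1
  'b': 1
  'd': 2
  'e': 2
Maximum frequency: 2

2


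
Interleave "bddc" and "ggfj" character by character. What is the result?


Interleaving "bddc" and "ggfj":
  Position 0: 'b' from first, 'g' from second => "bg"
  Position 1: 'd' from first, 'g' from second => "dg"
  Position 2: 'd' from first, 'f' from second => "df"
  Position 3: 'c' from first, 'j' from second => "cj"
Result: bgdgdfcj

bgdgdfcj


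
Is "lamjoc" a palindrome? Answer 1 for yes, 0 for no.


Input: lamjoc
Reversed: cojmal
  Compare pos 0 ('l') with pos 5 ('c'): MISMATCH
  Compare pos 1 ('a') with pos 4 ('o'): MISMATCH
  Compare pos 2 ('m') with pos 3 ('j'): MISMATCH
Result: not a palindrome

0


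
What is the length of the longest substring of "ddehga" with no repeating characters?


Input: "ddehga"
Sliding window (track last position of each char):
  Position 0 ('d'): window [0,0] length 1 -- new best
  Position 1 ('d'): repeat (last at 0), move window start to 1
  Position 1 ('d'): window [1,1] length 1
  Position 2 ('e'): window [1,2] length 2 -- new best
  Position 3 ('h'): window [1,3] length 3 -- new best
  Position 4 ('g'): window [1,4] length 4 -- new best
  Position 5 ('a'): window [1,5] length 5 -- new best
Longest substring with no repeats: "dehga" with length 5

5


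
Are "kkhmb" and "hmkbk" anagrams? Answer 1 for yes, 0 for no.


Strings: "kkhmb", "hmkbk"
Sorted first:  bhkkm
Sorted second: bhkkm
Sorted forms match => anagrams

1


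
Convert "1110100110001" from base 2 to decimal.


Input: "1110100110001" in base 2
Positional expansion:
  Digit '1' (value 1) x 2^12 = 4096
  Digit '1' (value 1) x 2^11 = 2048
  Digit '1' (value 1) x 2^10 = 1024
  Digit '0' (value 0) x 2^9 = 0
  Digit '1' (value 1) x 2^8 = 256
  Digit '0' (value 0) x 2^7 = 0
  Digit '0' (value 0) x 2^6 = 0
  Digit '1' (value 1) x 2^5 = 32
  Digit '1' (value 1) x 2^4 = 16
  Digit '0' (value 0) x 2^3 = 0
  Digit '0' (value 0) x 2^2 = 0
  Digit '0' (value 0) x 2^1 = 0
  Digit '1' (value 1) x 2^0 = 1
Sum = 7473

7473


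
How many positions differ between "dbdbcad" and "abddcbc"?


Comparing "dbdbcad" and "abddcbc" position by position:
  Position 0: 'd' vs 'a' => DIFFER
  Position 1: 'b' vs 'b' => same
  Position 2: 'd' vs 'd' => same
  Position 3: 'b' vs 'd' => DIFFER
  Position 4: 'c' vs 'c' => same
  Position 5: 'a' vs 'b' => DIFFER
  Position 6: 'd' vs 'c' => DIFFER
Positions that differ: 4

4


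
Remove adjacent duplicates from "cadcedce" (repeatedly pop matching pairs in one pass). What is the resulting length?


Input: cadcedce
Stack-based adjacent duplicate removal:
  Read 'c': push. Stack: c
  Read 'a': push. Stack: ca
  Read 'd': push. Stack: cad
  Read 'c': push. Stack: cadc
  Read 'e': push. Stack: cadce
  Read 'd': push. Stack: cadced
  Read 'c': push. Stack: cadcedc
  Read 'e': push. Stack: cadcedce
Final stack: "cadcedce" (length 8)

8


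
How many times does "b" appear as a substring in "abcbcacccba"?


Searching for "b" in "abcbcacccba"
Scanning each position:
  Position 0: "a" => no
  Position 1: "b" => MATCH
  Position 2: "c" => no
  Position 3: "b" => MATCH
  Position 4: "c" => no
  Position 5: "a" => no
  Position 6: "c" => no
  Position 7: "c" => no
  Position 8: "c" => no
  Position 9: "b" => MATCH
  Position 10: "a" => no
Total occurrences: 3

3


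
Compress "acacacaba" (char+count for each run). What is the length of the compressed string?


Input: acacacaba
Runs:
  'a' x 1 => "a1"
  'c' x 1 => "c1"
  'a' x 1 => "a1"
  'c' x 1 => "c1"
  'a' x 1 => "a1"
  'c' x 1 => "c1"
  'a' x 1 => "a1"
  'b' x 1 => "b1"
  'a' x 1 => "a1"
Compressed: "a1c1a1c1a1c1a1b1a1"
Compressed length: 18

18


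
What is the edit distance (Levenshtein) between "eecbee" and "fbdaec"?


Computing edit distance: "eecbee" -> "fbdaec"
DP table:
           f    b    d    a    e    c
      0    1    2    3    4    5    6
  e   1    1    2    3    4    4    5
  e   2    2    2    3    4    4    5
  c   3    3    3    3    4    5    4
  b   4    4    3    4    4    5    5
  e   5    5    4    4    5    4    5
  e   6    6    5    5    5    5    5
Edit distance = dp[6][6] = 5

5


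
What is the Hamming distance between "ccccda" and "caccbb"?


Comparing "ccccda" and "caccbb" position by position:
  Position 0: 'c' vs 'c' => same
  Position 1: 'c' vs 'a' => differ
  Position 2: 'c' vs 'c' => same
  Position 3: 'c' vs 'c' => same
  Position 4: 'd' vs 'b' => differ
  Position 5: 'a' vs 'b' => differ
Total differences (Hamming distance): 3

3


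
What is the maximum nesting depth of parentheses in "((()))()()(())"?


Input: "((()))()()(())"
Tracking depth:
  Position 0 '(': depth becomes 1
  Position 1 '(': depth becomes 2
  Position 2 '(': depth becomes 3
  Position 3 ')': depth becomes 2
  Position 4 ')': depth becomes 1
  Position 5 ')': depth becomes 0
  Position 6 '(': depth becomes 1
  Position 7 ')': depth becomes 0
  Position 8 '(': depth becomes 1
  Position 9 ')': depth becomes 0
  Position 10 '(': depth becomes 1
  Position 11 '(': depth becomes 2
  Position 12 ')': depth becomes 1
  Position 13 ')': depth becomes 0
Maximum depth reached: 3

3


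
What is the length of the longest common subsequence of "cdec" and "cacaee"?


LCS of "cdec" and "cacaee"
DP table:
           c    a    c    a    e    e
      0    0    0    0    0    0    0
  c   0    1    1    1    1    1    1
  d   0    1    1    1    1    1    1
  e   0    1    1    1    1    2    2
  c   0    1    1    2    2    2    2
LCS length = dp[4][6] = 2

2


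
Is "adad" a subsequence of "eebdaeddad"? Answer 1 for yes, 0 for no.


Check if "adad" is a subsequence of "eebdaeddad"
Greedy scan:
  Position 0 ('e'): no match needed
  Position 1 ('e'): no match needed
  Position 2 ('b'): no match needed
  Position 3 ('d'): no match needed
  Position 4 ('a'): matches sub[0] = 'a'
  Position 5 ('e'): no match needed
  Position 6 ('d'): matches sub[1] = 'd'
  Position 7 ('d'): no match needed
  Position 8 ('a'): matches sub[2] = 'a'
  Position 9 ('d'): matches sub[3] = 'd'
All 4 characters matched => is a subsequence

1


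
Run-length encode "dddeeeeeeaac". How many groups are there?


Input: dddeeeeeeaac
Scanning for consecutive runs:
  Group 1: 'd' x 3 (positions 0-2)
  Group 2: 'e' x 6 (positions 3-8)
  Group 3: 'a' x 2 (positions 9-10)
  Group 4: 'c' x 1 (positions 11-11)
Total groups: 4

4


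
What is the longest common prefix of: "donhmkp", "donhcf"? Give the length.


Words: donhmkp, donhcf
  Position 0: all 'd' => match
  Position 1: all 'o' => match
  Position 2: all 'n' => match
  Position 3: all 'h' => match
  Position 4: ('m', 'c') => mismatch, stop
LCP = "donh" (length 4)

4


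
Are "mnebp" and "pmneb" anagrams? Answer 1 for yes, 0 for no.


Strings: "mnebp", "pmneb"
Sorted first:  bemnp
Sorted second: bemnp
Sorted forms match => anagrams

1


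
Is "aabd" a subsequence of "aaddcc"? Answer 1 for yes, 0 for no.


Check if "aabd" is a subsequence of "aaddcc"
Greedy scan:
  Position 0 ('a'): matches sub[0] = 'a'
  Position 1 ('a'): matches sub[1] = 'a'
  Position 2 ('d'): no match needed
  Position 3 ('d'): no match needed
  Position 4 ('c'): no match needed
  Position 5 ('c'): no match needed
Only matched 2/4 characters => not a subsequence

0


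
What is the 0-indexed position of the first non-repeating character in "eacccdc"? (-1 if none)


Input: eacccdc
Character frequencies:
  'a': 1
  'c': 4
  'd': 1
  'e': 1
Scanning left to right for freq == 1:
  Position 0 ('e'): unique! => answer = 0

0


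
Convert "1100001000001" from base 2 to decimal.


Input: "1100001000001" in base 2
Positional expansion:
  Digit '1' (value 1) x 2^12 = 4096
  Digit '1' (value 1) x 2^11 = 2048
  Digit '0' (value 0) x 2^10 = 0
  Digit '0' (value 0) x 2^9 = 0
  Digit '0' (value 0) x 2^8 = 0
  Digit '0' (value 0) x 2^7 = 0
  Digit '1' (value 1) x 2^6 = 64
  Digit '0' (value 0) x 2^5 = 0
  Digit '0' (value 0) x 2^4 = 0
  Digit '0' (value 0) x 2^3 = 0
  Digit '0' (value 0) x 2^2 = 0
  Digit '0' (value 0) x 2^1 = 0
  Digit '1' (value 1) x 2^0 = 1
Sum = 6209

6209


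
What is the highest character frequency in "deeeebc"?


Input: deeeebc
Character counts:
  'b': 1
  'c': 1
  'd': 1
  'e': 4
Maximum frequency: 4

4


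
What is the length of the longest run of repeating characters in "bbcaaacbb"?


Input: "bbcaaacbb"
Scanning for longest run:
  Position 1 ('b'): continues run of 'b', length=2
  Position 2 ('c'): new char, reset run to 1
  Position 3 ('a'): new char, reset run to 1
  Position 4 ('a'): continues run of 'a', length=2
  Position 5 ('a'): continues run of 'a', length=3
  Position 6 ('c'): new char, reset run to 1
  Position 7 ('b'): new char, reset run to 1
  Position 8 ('b'): continues run of 'b', length=2
Longest run: 'a' with length 3

3


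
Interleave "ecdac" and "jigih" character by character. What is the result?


Interleaving "ecdac" and "jigih":
  Position 0: 'e' from first, 'j' from second => "ej"
  Position 1: 'c' from first, 'i' from second => "ci"
  Position 2: 'd' from first, 'g' from second => "dg"
  Position 3: 'a' from first, 'i' from second => "ai"
  Position 4: 'c' from first, 'h' from second => "ch"
Result: ejcidgaich

ejcidgaich


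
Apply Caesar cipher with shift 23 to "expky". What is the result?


Caesar cipher: shift "expky" by 23
  'e' (pos 4) + 23 = pos 1 = 'b'
  'x' (pos 23) + 23 = pos 20 = 'u'
  'p' (pos 15) + 23 = pos 12 = 'm'
  'k' (pos 10) + 23 = pos 7 = 'h'
  'y' (pos 24) + 23 = pos 21 = 'v'
Result: bumhv

bumhv


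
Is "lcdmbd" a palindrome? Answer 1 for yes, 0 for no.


Input: lcdmbd
Reversed: dbmdcl
  Compare pos 0 ('l') with pos 5 ('d'): MISMATCH
  Compare pos 1 ('c') with pos 4 ('b'): MISMATCH
  Compare pos 2 ('d') with pos 3 ('m'): MISMATCH
Result: not a palindrome

0


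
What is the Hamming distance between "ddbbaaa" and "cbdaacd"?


Comparing "ddbbaaa" and "cbdaacd" position by position:
  Position 0: 'd' vs 'c' => differ
  Position 1: 'd' vs 'b' => differ
  Position 2: 'b' vs 'd' => differ
  Position 3: 'b' vs 'a' => differ
  Position 4: 'a' vs 'a' => same
  Position 5: 'a' vs 'c' => differ
  Position 6: 'a' vs 'd' => differ
Total differences (Hamming distance): 6

6


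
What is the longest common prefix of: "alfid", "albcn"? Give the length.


Words: alfid, albcn
  Position 0: all 'a' => match
  Position 1: all 'l' => match
  Position 2: ('f', 'b') => mismatch, stop
LCP = "al" (length 2)

2


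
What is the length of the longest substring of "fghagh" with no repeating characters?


Input: "fghagh"
Sliding window (track last position of each char):
  Position 0 ('f'): window [0,0] length 1 -- new best
  Position 1 ('g'): window [0,1] length 2 -- new best
  Position 2 ('h'): window [0,2] length 3 -- new best
  Position 3 ('a'): window [0,3] length 4 -- new best
  Position 4 ('g'): repeat (last at 1), move window start to 2
  Position 4 ('g'): window [2,4] length 3
  Position 5 ('h'): repeat (last at 2), move window start to 3
  Position 5 ('h'): window [3,5] length 3
Longest substring with no repeats: "fgha" with length 4

4


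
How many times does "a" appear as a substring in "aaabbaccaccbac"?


Searching for "a" in "aaabbaccaccbac"
Scanning each position:
  Position 0: "a" => MATCH
  Position 1: "a" => MATCH
  Position 2: "a" => MATCH
  Position 3: "b" => no
  Position 4: "b" => no
  Position 5: "a" => MATCH
  Position 6: "c" => no
  Position 7: "c" => no
  Position 8: "a" => MATCH
  Position 9: "c" => no
  Position 10: "c" => no
  Position 11: "b" => no
  Position 12: "a" => MATCH
  Position 13: "c" => no
Total occurrences: 6

6


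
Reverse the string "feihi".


Input: feihi
Reading characters right to left:
  Position 4: 'i'
  Position 3: 'h'
  Position 2: 'i'
  Position 1: 'e'
  Position 0: 'f'
Reversed: ihief

ihief


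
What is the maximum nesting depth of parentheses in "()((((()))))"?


Input: "()((((()))))"
Tracking depth:
  Position 0 '(': depth becomes 1
  Position 1 ')': depth becomes 0
  Position 2 '(': depth becomes 1
  Position 3 '(': depth becomes 2
  Position 4 '(': depth becomes 3
  Position 5 '(': depth becomes 4
  Position 6 '(': depth becomes 5
  Position 7 ')': depth becomes 4
  Position 8 ')': depth becomes 3
  Position 9 ')': depth becomes 2
  Position 10 ')': depth becomes 1
  Position 11 ')': depth becomes 0
Maximum depth reached: 5

5


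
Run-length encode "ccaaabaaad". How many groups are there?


Input: ccaaabaaad
Scanning for consecutive runs:
  Group 1: 'c' x 2 (positions 0-1)
  Group 2: 'a' x 3 (positions 2-4)
  Group 3: 'b' x 1 (positions 5-5)
  Group 4: 'a' x 3 (positions 6-8)
  Group 5: 'd' x 1 (positions 9-9)
Total groups: 5

5


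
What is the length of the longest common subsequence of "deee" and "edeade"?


LCS of "deee" and "edeade"
DP table:
           e    d    e    a    d    e
      0    0    0    0    0    0    0
  d   0    0    1    1    1    1    1
  e   0    1    1    2    2    2    2
  e   0    1    1    2    2    2    3
  e   0    1    1    2    2    2    3
LCS length = dp[4][6] = 3

3


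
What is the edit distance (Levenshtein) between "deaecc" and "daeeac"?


Computing edit distance: "deaecc" -> "daeeac"
DP table:
           d    a    e    e    a    c
      0    1    2    3    4    5    6
  d   1    0    1    2    3    4    5
  e   2    1    1    1    2    3    4
  a   3    2    1    2    2    2    3
  e   4    3    2    1    2    3    3
  c   5    4    3    2    2    3    3
  c   6    5    4    3    3    3    3
Edit distance = dp[6][6] = 3

3


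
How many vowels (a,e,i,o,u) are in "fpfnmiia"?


Input: fpfnmiia
Checking each character:
  'f' at position 0: consonant
  'p' at position 1: consonant
  'f' at position 2: consonant
  'n' at position 3: consonant
  'm' at position 4: consonant
  'i' at position 5: vowel (running total: 1)
  'i' at position 6: vowel (running total: 2)
  'a' at position 7: vowel (running total: 3)
Total vowels: 3

3


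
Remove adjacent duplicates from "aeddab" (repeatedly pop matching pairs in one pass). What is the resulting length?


Input: aeddab
Stack-based adjacent duplicate removal:
  Read 'a': push. Stack: a
  Read 'e': push. Stack: ae
  Read 'd': push. Stack: aed
  Read 'd': matches stack top 'd' => pop. Stack: ae
  Read 'a': push. Stack: aea
  Read 'b': push. Stack: aeab
Final stack: "aeab" (length 4)

4


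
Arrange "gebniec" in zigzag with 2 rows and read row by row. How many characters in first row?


Zigzag "gebniec" into 2 rows:
Placing characters:
  'g' => row 0
  'e' => row 1
  'b' => row 0
  'n' => row 1
  'i' => row 0
  'e' => row 1
  'c' => row 0
Rows:
  Row 0: "gbic"
  Row 1: "ene"
First row length: 4

4


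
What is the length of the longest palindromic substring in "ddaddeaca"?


Input: "ddaddeaca"
Checking substrings for palindromes:
  [0:5] "ddadd" (len 5) => palindrome
  [1:4] "dad" (len 3) => palindrome
  [6:9] "aca" (len 3) => palindrome
  [0:2] "dd" (len 2) => palindrome
  [3:5] "dd" (len 2) => palindrome
Longest palindromic substring: "ddadd" with length 5

5


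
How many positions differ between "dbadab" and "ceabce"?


Comparing "dbadab" and "ceabce" position by position:
  Position 0: 'd' vs 'c' => DIFFER
  Position 1: 'b' vs 'e' => DIFFER
  Position 2: 'a' vs 'a' => same
  Position 3: 'd' vs 'b' => DIFFER
  Position 4: 'a' vs 'c' => DIFFER
  Position 5: 'b' vs 'e' => DIFFER
Positions that differ: 5

5


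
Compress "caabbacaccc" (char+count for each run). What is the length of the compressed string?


Input: caabbacaccc
Runs:
  'c' x 1 => "c1"
  'a' x 2 => "a2"
  'b' x 2 => "b2"
  'a' x 1 => "a1"
  'c' x 1 => "c1"
  'a' x 1 => "a1"
  'c' x 3 => "c3"
Compressed: "c1a2b2a1c1a1c3"
Compressed length: 14

14


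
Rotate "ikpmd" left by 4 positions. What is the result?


Input: "ikpmd", rotate left by 4
First 4 characters: "ikpm"
Remaining characters: "d"
Concatenate remaining + first: "d" + "ikpm" = "dikpm"

dikpm


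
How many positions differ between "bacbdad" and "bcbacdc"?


Comparing "bacbdad" and "bcbacdc" position by position:
  Position 0: 'b' vs 'b' => same
  Position 1: 'a' vs 'c' => DIFFER
  Position 2: 'c' vs 'b' => DIFFER
  Position 3: 'b' vs 'a' => DIFFER
  Position 4: 'd' vs 'c' => DIFFER
  Position 5: 'a' vs 'd' => DIFFER
  Position 6: 'd' vs 'c' => DIFFER
Positions that differ: 6

6


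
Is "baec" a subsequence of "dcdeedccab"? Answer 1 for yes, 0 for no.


Check if "baec" is a subsequence of "dcdeedccab"
Greedy scan:
  Position 0 ('d'): no match needed
  Position 1 ('c'): no match needed
  Position 2 ('d'): no match needed
  Position 3 ('e'): no match needed
  Position 4 ('e'): no match needed
  Position 5 ('d'): no match needed
  Position 6 ('c'): no match needed
  Position 7 ('c'): no match needed
  Position 8 ('a'): no match needed
  Position 9 ('b'): matches sub[0] = 'b'
Only matched 1/4 characters => not a subsequence

0


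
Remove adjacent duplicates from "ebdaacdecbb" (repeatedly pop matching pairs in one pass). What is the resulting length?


Input: ebdaacdecbb
Stack-based adjacent duplicate removal:
  Read 'e': push. Stack: e
  Read 'b': push. Stack: eb
  Read 'd': push. Stack: ebd
  Read 'a': push. Stack: ebda
  Read 'a': matches stack top 'a' => pop. Stack: ebd
  Read 'c': push. Stack: ebdc
  Read 'd': push. Stack: ebdcd
  Read 'e': push. Stack: ebdcde
  Read 'c': push. Stack: ebdcdec
  Read 'b': push. Stack: ebdcdecb
  Read 'b': matches stack top 'b' => pop. Stack: ebdcdec
Final stack: "ebdcdec" (length 7)

7


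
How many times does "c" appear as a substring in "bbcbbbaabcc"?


Searching for "c" in "bbcbbbaabcc"
Scanning each position:
  Position 0: "b" => no
  Position 1: "b" => no
  Position 2: "c" => MATCH
  Position 3: "b" => no
  Position 4: "b" => no
  Position 5: "b" => no
  Position 6: "a" => no
  Position 7: "a" => no
  Position 8: "b" => no
  Position 9: "c" => MATCH
  Position 10: "c" => MATCH
Total occurrences: 3

3


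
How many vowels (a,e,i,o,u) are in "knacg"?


Input: knacg
Checking each character:
  'k' at position 0: consonant
  'n' at position 1: consonant
  'a' at position 2: vowel (running total: 1)
  'c' at position 3: consonant
  'g' at position 4: consonant
Total vowels: 1

1


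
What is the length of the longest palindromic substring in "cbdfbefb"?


Input: "cbdfbefb"
Checking substrings for palindromes:
  No multi-char palindromic substrings found
Longest palindromic substring: "c" with length 1

1


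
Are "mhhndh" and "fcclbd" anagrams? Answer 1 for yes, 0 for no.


Strings: "mhhndh", "fcclbd"
Sorted first:  dhhhmn
Sorted second: bccdfl
Differ at position 0: 'd' vs 'b' => not anagrams

0


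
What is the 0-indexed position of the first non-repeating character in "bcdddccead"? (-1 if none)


Input: bcdddccead
Character frequencies:
  'a': 1
  'b': 1
  'c': 3
  'd': 4
  'e': 1
Scanning left to right for freq == 1:
  Position 0 ('b'): unique! => answer = 0

0


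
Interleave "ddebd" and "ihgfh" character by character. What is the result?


Interleaving "ddebd" and "ihgfh":
  Position 0: 'd' from first, 'i' from second => "di"
  Position 1: 'd' from first, 'h' from second => "dh"
  Position 2: 'e' from first, 'g' from second => "eg"
  Position 3: 'b' from first, 'f' from second => "bf"
  Position 4: 'd' from first, 'h' from second => "dh"
Result: didhegbfdh

didhegbfdh


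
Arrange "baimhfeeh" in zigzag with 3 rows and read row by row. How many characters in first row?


Zigzag "baimhfeeh" into 3 rows:
Placing characters:
  'b' => row 0
  'a' => row 1
  'i' => row 2
  'm' => row 1
  'h' => row 0
  'f' => row 1
  'e' => row 2
  'e' => row 1
  'h' => row 0
Rows:
  Row 0: "bhh"
  Row 1: "amfe"
  Row 2: "ie"
First row length: 3

3


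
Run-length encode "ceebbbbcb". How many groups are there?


Input: ceebbbbcb
Scanning for consecutive runs:
  Group 1: 'c' x 1 (positions 0-0)
  Group 2: 'e' x 2 (positions 1-2)
  Group 3: 'b' x 4 (positions 3-6)
  Group 4: 'c' x 1 (positions 7-7)
  Group 5: 'b' x 1 (positions 8-8)
Total groups: 5

5


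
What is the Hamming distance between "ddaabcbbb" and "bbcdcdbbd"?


Comparing "ddaabcbbb" and "bbcdcdbbd" position by position:
  Position 0: 'd' vs 'b' => differ
  Position 1: 'd' vs 'b' => differ
  Position 2: 'a' vs 'c' => differ
  Position 3: 'a' vs 'd' => differ
  Position 4: 'b' vs 'c' => differ
  Position 5: 'c' vs 'd' => differ
  Position 6: 'b' vs 'b' => same
  Position 7: 'b' vs 'b' => same
  Position 8: 'b' vs 'd' => differ
Total differences (Hamming distance): 7

7


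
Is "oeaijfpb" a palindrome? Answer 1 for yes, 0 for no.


Input: oeaijfpb
Reversed: bpfjiaeo
  Compare pos 0 ('o') with pos 7 ('b'): MISMATCH
  Compare pos 1 ('e') with pos 6 ('p'): MISMATCH
  Compare pos 2 ('a') with pos 5 ('f'): MISMATCH
  Compare pos 3 ('i') with pos 4 ('j'): MISMATCH
Result: not a palindrome

0


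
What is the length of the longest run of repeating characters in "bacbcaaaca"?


Input: "bacbcaaaca"
Scanning for longest run:
  Position 1 ('a'): new char, reset run to 1
  Position 2 ('c'): new char, reset run to 1
  Position 3 ('b'): new char, reset run to 1
  Position 4 ('c'): new char, reset run to 1
  Position 5 ('a'): new char, reset run to 1
  Position 6 ('a'): continues run of 'a', length=2
  Position 7 ('a'): continues run of 'a', length=3
  Position 8 ('c'): new char, reset run to 1
  Position 9 ('a'): new char, reset run to 1
Longest run: 'a' with length 3

3


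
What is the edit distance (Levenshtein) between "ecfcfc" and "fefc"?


Computing edit distance: "ecfcfc" -> "fefc"
DP table:
           f    e    f    c
      0    1    2    3    4
  e   1    1    1    2    3
  c   2    2    2    2    2
  f   3    2    3    2    3
  c   4    3    3    3    2
  f   5    4    4    3    3
  c   6    5    5    4    3
Edit distance = dp[6][4] = 3

3


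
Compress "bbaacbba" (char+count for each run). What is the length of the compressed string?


Input: bbaacbba
Runs:
  'b' x 2 => "b2"
  'a' x 2 => "a2"
  'c' x 1 => "c1"
  'b' x 2 => "b2"
  'a' x 1 => "a1"
Compressed: "b2a2c1b2a1"
Compressed length: 10

10


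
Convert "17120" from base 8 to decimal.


Input: "17120" in base 8
Positional expansion:
  Digit '1' (value 1) x 8^4 = 4096
  Digit '7' (value 7) x 8^3 = 3584
  Digit '1' (value 1) x 8^2 = 64
  Digit '2' (value 2) x 8^1 = 16
  Digit '0' (value 0) x 8^0 = 0
Sum = 7760

7760


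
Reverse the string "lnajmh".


Input: lnajmh
Reading characters right to left:
  Position 5: 'h'
  Position 4: 'm'
  Position 3: 'j'
  Position 2: 'a'
  Position 1: 'n'
  Position 0: 'l'
Reversed: hmjanl

hmjanl


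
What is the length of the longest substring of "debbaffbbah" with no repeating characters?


Input: "debbaffbbah"
Sliding window (track last position of each char):
  Position 0 ('d'): window [0,0] length 1 -- new best
  Position 1 ('e'): window [0,1] length 2 -- new best
  Position 2 ('b'): window [0,2] length 3 -- new best
  Position 3 ('b'): repeat (last at 2), move window start to 3
  Position 3 ('b'): window [3,3] length 1
  Position 4 ('a'): window [3,4] length 2
  Position 5 ('f'): window [3,5] length 3
  Position 6 ('f'): repeat (last at 5), move window start to 6
  Position 6 ('f'): window [6,6] length 1
  Position 7 ('b'): window [6,7] length 2
  Position 8 ('b'): repeat (last at 7), move window start to 8
  Position 8 ('b'): window [8,8] length 1
  Position 9 ('a'): window [8,9] length 2
  Position 10 ('h'): window [8,10] length 3
Longest substring with no repeats: "deb" with length 3

3


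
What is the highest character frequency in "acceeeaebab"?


Input: acceeeaebab
Character counts:
  'a': 3
  'b': 2
  'c': 2
  'e': 4
Maximum frequency: 4

4


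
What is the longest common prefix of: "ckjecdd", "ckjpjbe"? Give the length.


Words: ckjecdd, ckjpjbe
  Position 0: all 'c' => match
  Position 1: all 'k' => match
  Position 2: all 'j' => match
  Position 3: ('e', 'p') => mismatch, stop
LCP = "ckj" (length 3)

3


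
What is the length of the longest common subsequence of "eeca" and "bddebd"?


LCS of "eeca" and "bddebd"
DP table:
           b    d    d    e    b    d
      0    0    0    0    0    0    0
  e   0    0    0    0    1    1    1
  e   0    0    0    0    1    1    1
  c   0    0    0    0    1    1    1
  a   0    0    0    0    1    1    1
LCS length = dp[4][6] = 1

1


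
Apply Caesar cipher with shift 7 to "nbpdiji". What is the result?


Caesar cipher: shift "nbpdiji" by 7
  'n' (pos 13) + 7 = pos 20 = 'u'
  'b' (pos 1) + 7 = pos 8 = 'i'
  'p' (pos 15) + 7 = pos 22 = 'w'
  'd' (pos 3) + 7 = pos 10 = 'k'
  'i' (pos 8) + 7 = pos 15 = 'p'
  'j' (pos 9) + 7 = pos 16 = 'q'
  'i' (pos 8) + 7 = pos 15 = 'p'
Result: uiwkpqp

uiwkpqp


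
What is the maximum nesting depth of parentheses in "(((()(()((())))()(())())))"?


Input: "(((()(()((())))()(())())))"
Tracking depth:
  Position 0 '(': depth becomes 1
  Position 1 '(': depth becomes 2
  Position 2 '(': depth becomes 3
  Position 3 '(': depth becomes 4
  Position 4 ')': depth becomes 3
  Position 5 '(': depth becomes 4
  Position 6 '(': depth becomes 5
  Position 7 ')': depth becomes 4
  Position 8 '(': depth becomes 5
  Position 9 '(': depth becomes 6
  Position 10 '(': depth becomes 7
  Position 11 ')': depth becomes 6
  Position 12 ')': depth becomes 5
  Position 13 ')': depth becomes 4
  Position 14 ')': depth becomes 3
  Position 15 '(': depth becomes 4
  Position 16 ')': depth becomes 3
  Position 17 '(': depth becomes 4
  Position 18 '(': depth becomes 5
  Position 19 ')': depth becomes 4
  Position 20 ')': depth becomes 3
  Position 21 '(': depth becomes 4
  Position 22 ')': depth becomes 3
  Position 23 ')': depth becomes 2
  Position 24 ')': depth becomes 1
  Position 25 ')': depth becomes 0
Maximum depth reached: 7

7


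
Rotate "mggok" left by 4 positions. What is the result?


Input: "mggok", rotate left by 4
First 4 characters: "mggo"
Remaining characters: "k"
Concatenate remaining + first: "k" + "mggo" = "kmggo"

kmggo


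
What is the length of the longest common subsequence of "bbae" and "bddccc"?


LCS of "bbae" and "bddccc"
DP table:
           b    d    d    c    c    c
      0    0    0    0    0    0    0
  b   0    1    1    1    1    1    1
  b   0    1    1    1    1    1    1
  a   0    1    1    1    1    1    1
  e   0    1    1    1    1    1    1
LCS length = dp[4][6] = 1

1


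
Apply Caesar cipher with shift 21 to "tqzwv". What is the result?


Caesar cipher: shift "tqzwv" by 21
  't' (pos 19) + 21 = pos 14 = 'o'
  'q' (pos 16) + 21 = pos 11 = 'l'
  'z' (pos 25) + 21 = pos 20 = 'u'
  'w' (pos 22) + 21 = pos 17 = 'r'
  'v' (pos 21) + 21 = pos 16 = 'q'
Result: olurq

olurq


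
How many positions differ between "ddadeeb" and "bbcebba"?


Comparing "ddadeeb" and "bbcebba" position by position:
  Position 0: 'd' vs 'b' => DIFFER
  Position 1: 'd' vs 'b' => DIFFER
  Position 2: 'a' vs 'c' => DIFFER
  Position 3: 'd' vs 'e' => DIFFER
  Position 4: 'e' vs 'b' => DIFFER
  Position 5: 'e' vs 'b' => DIFFER
  Position 6: 'b' vs 'a' => DIFFER
Positions that differ: 7

7


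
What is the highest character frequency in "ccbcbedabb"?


Input: ccbcbedabb
Character counts:
  'a': 1
  'b': 4
  'c': 3
  'd': 1
  'e': 1
Maximum frequency: 4

4


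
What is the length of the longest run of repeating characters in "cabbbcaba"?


Input: "cabbbcaba"
Scanning for longest run:
  Position 1 ('a'): new char, reset run to 1
  Position 2 ('b'): new char, reset run to 1
  Position 3 ('b'): continues run of 'b', length=2
  Position 4 ('b'): continues run of 'b', length=3
  Position 5 ('c'): new char, reset run to 1
  Position 6 ('a'): new char, reset run to 1
  Position 7 ('b'): new char, reset run to 1
  Position 8 ('a'): new char, reset run to 1
Longest run: 'b' with length 3

3


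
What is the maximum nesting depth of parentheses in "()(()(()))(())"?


Input: "()(()(()))(())"
Tracking depth:
  Position 0 '(': depth becomes 1
  Position 1 ')': depth becomes 0
  Position 2 '(': depth becomes 1
  Position 3 '(': depth becomes 2
  Position 4 ')': depth becomes 1
  Position 5 '(': depth becomes 2
  Position 6 '(': depth becomes 3
  Position 7 ')': depth becomes 2
  Position 8 ')': depth becomes 1
  Position 9 ')': depth becomes 0
  Position 10 '(': depth becomes 1
  Position 11 '(': depth becomes 2
  Position 12 ')': depth becomes 1
  Position 13 ')': depth becomes 0
Maximum depth reached: 3

3


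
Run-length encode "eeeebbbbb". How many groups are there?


Input: eeeebbbbb
Scanning for consecutive runs:
  Group 1: 'e' x 4 (positions 0-3)
  Group 2: 'b' x 5 (positions 4-8)
Total groups: 2

2


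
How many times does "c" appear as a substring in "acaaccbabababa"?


Searching for "c" in "acaaccbabababa"
Scanning each position:
  Position 0: "a" => no
  Position 1: "c" => MATCH
  Position 2: "a" => no
  Position 3: "a" => no
  Position 4: "c" => MATCH
  Position 5: "c" => MATCH
  Position 6: "b" => no
  Position 7: "a" => no
  Position 8: "b" => no
  Position 9: "a" => no
  Position 10: "b" => no
  Position 11: "a" => no
  Position 12: "b" => no
  Position 13: "a" => no
Total occurrences: 3

3


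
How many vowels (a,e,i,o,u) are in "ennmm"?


Input: ennmm
Checking each character:
  'e' at position 0: vowel (running total: 1)
  'n' at position 1: consonant
  'n' at position 2: consonant
  'm' at position 3: consonant
  'm' at position 4: consonant
Total vowels: 1

1


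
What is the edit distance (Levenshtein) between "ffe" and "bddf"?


Computing edit distance: "ffe" -> "bddf"
DP table:
           b    d    d    f
      0    1    2    3    4
  f   1    1    2    3    3
  f   2    2    2    3    3
  e   3    3    3    3    4
Edit distance = dp[3][4] = 4

4


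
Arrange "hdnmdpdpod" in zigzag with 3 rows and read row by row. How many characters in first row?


Zigzag "hdnmdpdpod" into 3 rows:
Placing characters:
  'h' => row 0
  'd' => row 1
  'n' => row 2
  'm' => row 1
  'd' => row 0
  'p' => row 1
  'd' => row 2
  'p' => row 1
  'o' => row 0
  'd' => row 1
Rows:
  Row 0: "hdo"
  Row 1: "dmppd"
  Row 2: "nd"
First row length: 3

3


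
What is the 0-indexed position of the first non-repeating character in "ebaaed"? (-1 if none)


Input: ebaaed
Character frequencies:
  'a': 2
  'b': 1
  'd': 1
  'e': 2
Scanning left to right for freq == 1:
  Position 0 ('e'): freq=2, skip
  Position 1 ('b'): unique! => answer = 1

1


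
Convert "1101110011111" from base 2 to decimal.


Input: "1101110011111" in base 2
Positional expansion:
  Digit '1' (value 1) x 2^12 = 4096
  Digit '1' (value 1) x 2^11 = 2048
  Digit '0' (value 0) x 2^10 = 0
  Digit '1' (value 1) x 2^9 = 512
  Digit '1' (value 1) x 2^8 = 256
  Digit '1' (value 1) x 2^7 = 128
  Digit '0' (value 0) x 2^6 = 0
  Digit '0' (value 0) x 2^5 = 0
  Digit '1' (value 1) x 2^4 = 16
  Digit '1' (value 1) x 2^3 = 8
  Digit '1' (value 1) x 2^2 = 4
  Digit '1' (value 1) x 2^1 = 2
  Digit '1' (value 1) x 2^0 = 1
Sum = 7071

7071


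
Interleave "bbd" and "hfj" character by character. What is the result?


Interleaving "bbd" and "hfj":
  Position 0: 'b' from first, 'h' from second => "bh"
  Position 1: 'b' from first, 'f' from second => "bf"
  Position 2: 'd' from first, 'j' from second => "dj"
Result: bhbfdj

bhbfdj


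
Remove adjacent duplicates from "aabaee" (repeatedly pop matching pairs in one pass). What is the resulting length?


Input: aabaee
Stack-based adjacent duplicate removal:
  Read 'a': push. Stack: a
  Read 'a': matches stack top 'a' => pop. Stack: (empty)
  Read 'b': push. Stack: b
  Read 'a': push. Stack: ba
  Read 'e': push. Stack: bae
  Read 'e': matches stack top 'e' => pop. Stack: ba
Final stack: "ba" (length 2)

2


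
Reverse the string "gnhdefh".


Input: gnhdefh
Reading characters right to left:
  Position 6: 'h'
  Position 5: 'f'
  Position 4: 'e'
  Position 3: 'd'
  Position 2: 'h'
  Position 1: 'n'
  Position 0: 'g'
Reversed: hfedhng

hfedhng


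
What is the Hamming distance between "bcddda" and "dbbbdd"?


Comparing "bcddda" and "dbbbdd" position by position:
  Position 0: 'b' vs 'd' => differ
  Position 1: 'c' vs 'b' => differ
  Position 2: 'd' vs 'b' => differ
  Position 3: 'd' vs 'b' => differ
  Position 4: 'd' vs 'd' => same
  Position 5: 'a' vs 'd' => differ
Total differences (Hamming distance): 5

5


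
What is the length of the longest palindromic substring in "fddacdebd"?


Input: "fddacdebd"
Checking substrings for palindromes:
  [1:3] "dd" (len 2) => palindrome
Longest palindromic substring: "dd" with length 2

2


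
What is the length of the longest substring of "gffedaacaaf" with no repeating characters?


Input: "gffedaacaaf"
Sliding window (track last position of each char):
  Position 0 ('g'): window [0,0] length 1 -- new best
  Position 1 ('f'): window [0,1] length 2 -- new best
  Position 2 ('f'): repeat (last at 1), move window start to 2
  Position 2 ('f'): window [2,2] length 1
  Position 3 ('e'): window [2,3] length 2
  Position 4 ('d'): window [2,4] length 3 -- new best
  Position 5 ('a'): window [2,5] length 4 -- new best
  Position 6 ('a'): repeat (last at 5), move window start to 6
  Position 6 ('a'): window [6,6] length 1
  Position 7 ('c'): window [6,7] length 2
  Position 8 ('a'): repeat (last at 6), move window start to 7
  Position 8 ('a'): window [7,8] length 2
  Position 9 ('a'): repeat (last at 8), move window start to 9
  Position 9 ('a'): window [9,9] length 1
  Position 10 ('f'): window [9,10] length 2
Longest substring with no repeats: "feda" with length 4

4


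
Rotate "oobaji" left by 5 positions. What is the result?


Input: "oobaji", rotate left by 5
First 5 characters: "oobaj"
Remaining characters: "i"
Concatenate remaining + first: "i" + "oobaj" = "ioobaj"

ioobaj


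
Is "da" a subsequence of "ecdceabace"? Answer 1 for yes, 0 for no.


Check if "da" is a subsequence of "ecdceabace"
Greedy scan:
  Position 0 ('e'): no match needed
  Position 1 ('c'): no match needed
  Position 2 ('d'): matches sub[0] = 'd'
  Position 3 ('c'): no match needed
  Position 4 ('e'): no match needed
  Position 5 ('a'): matches sub[1] = 'a'
  Position 6 ('b'): no match needed
  Position 7 ('a'): no match needed
  Position 8 ('c'): no match needed
  Position 9 ('e'): no match needed
All 2 characters matched => is a subsequence

1
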